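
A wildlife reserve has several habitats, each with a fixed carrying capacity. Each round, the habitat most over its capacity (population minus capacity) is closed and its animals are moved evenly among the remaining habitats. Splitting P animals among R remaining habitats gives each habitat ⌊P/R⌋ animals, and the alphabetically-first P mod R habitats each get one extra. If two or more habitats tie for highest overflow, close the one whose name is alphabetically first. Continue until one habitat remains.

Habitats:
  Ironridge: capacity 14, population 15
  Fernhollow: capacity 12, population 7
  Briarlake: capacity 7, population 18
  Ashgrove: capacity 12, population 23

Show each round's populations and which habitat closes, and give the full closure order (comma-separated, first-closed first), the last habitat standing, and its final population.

Closure order: Ashgrove, Briarlake, Ironridge
Last habitat: Fernhollow with 63 animals

Round 1: Ashgrove=23 Briarlake=18 Fernhollow=7 Ironridge=15 → close Ashgrove (overflow 11)
  23÷3 = 7 each, +1 to first 2
Round 2: Briarlake=26 Fernhollow=15 Ironridge=22 → close Briarlake (overflow 19)
  26÷2 = 13 each, +1 to first 0
Round 3: Fernhollow=28 Ironridge=35 → close Ironridge (overflow 21)
  35÷1 = 35 each, +1 to first 0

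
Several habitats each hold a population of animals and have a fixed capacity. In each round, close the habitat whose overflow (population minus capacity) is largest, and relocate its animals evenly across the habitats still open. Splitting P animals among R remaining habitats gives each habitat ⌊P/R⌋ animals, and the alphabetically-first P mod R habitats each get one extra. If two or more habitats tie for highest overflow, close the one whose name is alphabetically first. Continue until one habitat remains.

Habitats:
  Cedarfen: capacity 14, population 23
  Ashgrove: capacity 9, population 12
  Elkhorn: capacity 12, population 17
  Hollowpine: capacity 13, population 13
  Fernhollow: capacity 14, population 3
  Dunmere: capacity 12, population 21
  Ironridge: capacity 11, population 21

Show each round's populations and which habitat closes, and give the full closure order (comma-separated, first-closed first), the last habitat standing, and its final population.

Closure order: Ironridge, Cedarfen, Dunmere, Ashgrove, Elkhorn, Hollowpine
Last habitat: Fernhollow with 110 animals

Round 1: Ashgrove=12 Cedarfen=23 Dunmere=21 Elkhorn=17 Fernhollow=3 Hollowpine=13 Ironridge=21 → close Ironridge (overflow 10)
  21÷6 = 3 each, +1 to first 3
Round 2: Ashgrove=16 Cedarfen=27 Dunmere=25 Elkhorn=20 Fernhollow=6 Hollowpine=16 → close Cedarfen (overflow 13)
  27÷5 = 5 each, +1 to first 2
Round 3: Ashgrove=22 Dunmere=31 Elkhorn=25 Fernhollow=11 Hollowpine=21 → close Dunmere (overflow 19)
  31÷4 = 7 each, +1 to first 3
Round 4: Ashgrove=30 Elkhorn=33 Fernhollow=19 Hollowpine=28 → close Ashgrove (overflow 21)
  30÷3 = 10 each, +1 to first 0
Round 5: Elkhorn=43 Fernhollow=29 Hollowpine=38 → close Elkhorn (overflow 31)
  43÷2 = 21 each, +1 to first 1
Round 6: Fernhollow=51 Hollowpine=59 → close Hollowpine (overflow 46)
  59÷1 = 59 each, +1 to first 0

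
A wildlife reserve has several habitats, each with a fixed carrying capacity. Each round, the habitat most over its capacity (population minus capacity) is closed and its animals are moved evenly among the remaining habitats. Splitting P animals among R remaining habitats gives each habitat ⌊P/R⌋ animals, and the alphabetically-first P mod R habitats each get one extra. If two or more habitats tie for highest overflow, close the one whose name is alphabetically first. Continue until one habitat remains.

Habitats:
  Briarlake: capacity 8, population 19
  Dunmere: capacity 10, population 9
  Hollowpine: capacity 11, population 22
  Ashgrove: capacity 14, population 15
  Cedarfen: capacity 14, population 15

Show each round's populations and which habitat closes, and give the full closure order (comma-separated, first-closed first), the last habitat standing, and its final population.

Round 1: Ashgrove=15 Briarlake=19 Cedarfen=15 Dunmere=9 Hollowpine=22 → close Briarlake (overflow 11)
  19÷4 = 4 each, +1 to first 3
Round 2: Ashgrove=20 Cedarfen=20 Dunmere=14 Hollowpine=26 → close Hollowpine (overflow 15)
  26÷3 = 8 each, +1 to first 2
Round 3: Ashgrove=29 Cedarfen=29 Dunmere=22 → close Ashgrove (overflow 15)
  29÷2 = 14 each, +1 to first 1
Round 4: Cedarfen=44 Dunmere=36 → close Cedarfen (overflow 30)
  44÷1 = 44 each, +1 to first 0

Closure order: Briarlake, Hollowpine, Ashgrove, Cedarfen
Last habitat: Dunmere with 80 animals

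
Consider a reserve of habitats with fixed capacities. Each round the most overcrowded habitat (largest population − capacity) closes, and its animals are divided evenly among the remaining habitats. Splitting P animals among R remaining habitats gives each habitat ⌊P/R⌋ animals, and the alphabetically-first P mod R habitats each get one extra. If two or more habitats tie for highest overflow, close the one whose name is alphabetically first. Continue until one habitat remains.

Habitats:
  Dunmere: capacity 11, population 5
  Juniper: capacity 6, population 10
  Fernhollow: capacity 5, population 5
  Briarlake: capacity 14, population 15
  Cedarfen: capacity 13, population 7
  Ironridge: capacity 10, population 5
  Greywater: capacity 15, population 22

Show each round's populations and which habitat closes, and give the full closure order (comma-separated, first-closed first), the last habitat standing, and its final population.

Closure order: Greywater, Juniper, Briarlake, Fernhollow, Cedarfen, Dunmere
Last habitat: Ironridge with 69 animals

Round 1: Briarlake=15 Cedarfen=7 Dunmere=5 Fernhollow=5 Greywater=22 Ironridge=5 Juniper=10 → close Greywater (overflow 7)
  22÷6 = 3 each, +1 to first 4
Round 2: Briarlake=19 Cedarfen=11 Dunmere=9 Fernhollow=9 Ironridge=8 Juniper=13 → close Juniper (overflow 7)
  13÷5 = 2 each, +1 to first 3
Round 3: Briarlake=22 Cedarfen=14 Dunmere=12 Fernhollow=11 Ironridge=10 → close Briarlake (overflow 8)
  22÷4 = 5 each, +1 to first 2
Round 4: Cedarfen=20 Dunmere=18 Fernhollow=16 Ironridge=15 → close Fernhollow (overflow 11)
  16÷3 = 5 each, +1 to first 1
Round 5: Cedarfen=26 Dunmere=23 Ironridge=20 → close Cedarfen (overflow 13)
  26÷2 = 13 each, +1 to first 0
Round 6: Dunmere=36 Ironridge=33 → close Dunmere (overflow 25)
  36÷1 = 36 each, +1 to first 0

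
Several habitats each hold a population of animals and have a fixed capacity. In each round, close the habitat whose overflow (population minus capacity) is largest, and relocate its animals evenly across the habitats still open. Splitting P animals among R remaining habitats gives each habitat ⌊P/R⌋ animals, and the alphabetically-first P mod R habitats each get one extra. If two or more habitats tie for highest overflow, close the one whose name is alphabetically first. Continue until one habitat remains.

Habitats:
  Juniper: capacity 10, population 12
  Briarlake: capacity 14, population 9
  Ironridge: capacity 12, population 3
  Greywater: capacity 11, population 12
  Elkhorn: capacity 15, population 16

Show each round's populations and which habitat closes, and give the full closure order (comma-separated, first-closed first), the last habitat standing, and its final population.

Round 1: Briarlake=9 Elkhorn=16 Greywater=12 Ironridge=3 Juniper=12 → close Juniper (overflow 2)
  12÷4 = 3 each, +1 to first 0
Round 2: Briarlake=12 Elkhorn=19 Greywater=15 Ironridge=6 → close Elkhorn (overflow 4)
  19÷3 = 6 each, +1 to first 1
Round 3: Briarlake=19 Greywater=21 Ironridge=12 → close Greywater (overflow 10)
  21÷2 = 10 each, +1 to first 1
Round 4: Briarlake=30 Ironridge=22 → close Briarlake (overflow 16)
  30÷1 = 30 each, +1 to first 0

Closure order: Juniper, Elkhorn, Greywater, Briarlake
Last habitat: Ironridge with 52 animals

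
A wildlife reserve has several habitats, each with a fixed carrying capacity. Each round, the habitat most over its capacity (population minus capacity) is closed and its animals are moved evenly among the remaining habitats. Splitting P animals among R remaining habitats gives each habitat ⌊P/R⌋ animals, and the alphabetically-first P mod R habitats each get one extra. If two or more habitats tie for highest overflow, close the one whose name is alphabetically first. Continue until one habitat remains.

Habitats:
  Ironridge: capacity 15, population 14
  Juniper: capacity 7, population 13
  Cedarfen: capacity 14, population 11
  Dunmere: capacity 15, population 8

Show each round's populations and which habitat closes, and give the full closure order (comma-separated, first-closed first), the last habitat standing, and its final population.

Closure order: Juniper, Ironridge, Cedarfen
Last habitat: Dunmere with 46 animals

Round 1: Cedarfen=11 Dunmere=8 Ironridge=14 Juniper=13 → close Juniper (overflow 6)
  13÷3 = 4 each, +1 to first 1
Round 2: Cedarfen=16 Dunmere=12 Ironridge=18 → close Ironridge (overflow 3)
  18÷2 = 9 each, +1 to first 0
Round 3: Cedarfen=25 Dunmere=21 → close Cedarfen (overflow 11)
  25÷1 = 25 each, +1 to first 0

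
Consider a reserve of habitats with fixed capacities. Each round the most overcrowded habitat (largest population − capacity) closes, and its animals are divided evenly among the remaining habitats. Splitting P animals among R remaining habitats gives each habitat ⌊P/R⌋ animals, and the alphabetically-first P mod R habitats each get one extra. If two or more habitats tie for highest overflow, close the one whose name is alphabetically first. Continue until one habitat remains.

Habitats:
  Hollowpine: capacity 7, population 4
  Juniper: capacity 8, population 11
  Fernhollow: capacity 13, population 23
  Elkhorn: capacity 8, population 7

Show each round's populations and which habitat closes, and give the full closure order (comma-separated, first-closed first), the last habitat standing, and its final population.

Closure order: Fernhollow, Juniper, Elkhorn
Last habitat: Hollowpine with 45 animals

Round 1: Elkhorn=7 Fernhollow=23 Hollowpine=4 Juniper=11 → close Fernhollow (overflow 10)
  23÷3 = 7 each, +1 to first 2
Round 2: Elkhorn=15 Hollowpine=12 Juniper=18 → close Juniper (overflow 10)
  18÷2 = 9 each, +1 to first 0
Round 3: Elkhorn=24 Hollowpine=21 → close Elkhorn (overflow 16)
  24÷1 = 24 each, +1 to first 0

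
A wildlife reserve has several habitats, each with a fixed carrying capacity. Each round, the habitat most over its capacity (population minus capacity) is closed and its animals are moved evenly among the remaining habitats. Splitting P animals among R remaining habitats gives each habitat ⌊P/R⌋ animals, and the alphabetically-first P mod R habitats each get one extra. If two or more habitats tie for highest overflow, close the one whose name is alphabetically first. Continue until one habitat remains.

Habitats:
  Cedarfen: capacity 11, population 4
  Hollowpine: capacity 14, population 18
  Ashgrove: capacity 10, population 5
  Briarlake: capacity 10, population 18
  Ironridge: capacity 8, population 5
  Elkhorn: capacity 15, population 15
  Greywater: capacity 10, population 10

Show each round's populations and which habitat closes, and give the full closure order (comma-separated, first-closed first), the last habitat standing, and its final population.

Closure order: Briarlake, Hollowpine, Elkhorn, Greywater, Ashgrove, Ironridge
Last habitat: Cedarfen with 75 animals

Round 1: Ashgrove=5 Briarlake=18 Cedarfen=4 Elkhorn=15 Greywater=10 Hollowpine=18 Ironridge=5 → close Briarlake (overflow 8)
  18÷6 = 3 each, +1 to first 0
Round 2: Ashgrove=8 Cedarfen=7 Elkhorn=18 Greywater=13 Hollowpine=21 Ironridge=8 → close Hollowpine (overflow 7)
  21÷5 = 4 each, +1 to first 1
Round 3: Ashgrove=13 Cedarfen=11 Elkhorn=22 Greywater=17 Ironridge=12 → close Elkhorn (overflow 7)
  22÷4 = 5 each, +1 to first 2
Round 4: Ashgrove=19 Cedarfen=17 Greywater=22 Ironridge=17 → close Greywater (overflow 12)
  22÷3 = 7 each, +1 to first 1
Round 5: Ashgrove=27 Cedarfen=24 Ironridge=24 → close Ashgrove (overflow 17)
  27÷2 = 13 each, +1 to first 1
Round 6: Cedarfen=38 Ironridge=37 → close Ironridge (overflow 29)
  37÷1 = 37 each, +1 to first 0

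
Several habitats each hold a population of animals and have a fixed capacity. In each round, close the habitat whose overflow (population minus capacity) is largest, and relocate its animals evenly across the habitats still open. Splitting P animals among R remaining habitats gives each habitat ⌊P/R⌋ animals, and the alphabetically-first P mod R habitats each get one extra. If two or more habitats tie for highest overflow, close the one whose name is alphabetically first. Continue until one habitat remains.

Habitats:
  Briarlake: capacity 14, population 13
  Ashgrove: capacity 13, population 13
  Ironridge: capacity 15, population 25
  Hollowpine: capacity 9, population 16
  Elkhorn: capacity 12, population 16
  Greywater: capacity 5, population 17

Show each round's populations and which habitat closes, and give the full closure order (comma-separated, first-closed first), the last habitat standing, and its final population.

Round 1: Ashgrove=13 Briarlake=13 Elkhorn=16 Greywater=17 Hollowpine=16 Ironridge=25 → close Greywater (overflow 12)
  17÷5 = 3 each, +1 to first 2
Round 2: Ashgrove=17 Briarlake=17 Elkhorn=19 Hollowpine=19 Ironridge=28 → close Ironridge (overflow 13)
  28÷4 = 7 each, +1 to first 0
Round 3: Ashgrove=24 Briarlake=24 Elkhorn=26 Hollowpine=26 → close Hollowpine (overflow 17)
  26÷3 = 8 each, +1 to first 2
Round 4: Ashgrove=33 Briarlake=33 Elkhorn=34 → close Elkhorn (overflow 22)
  34÷2 = 17 each, +1 to first 0
Round 5: Ashgrove=50 Briarlake=50 → close Ashgrove (overflow 37)
  50÷1 = 50 each, +1 to first 0

Closure order: Greywater, Ironridge, Hollowpine, Elkhorn, Ashgrove
Last habitat: Briarlake with 100 animals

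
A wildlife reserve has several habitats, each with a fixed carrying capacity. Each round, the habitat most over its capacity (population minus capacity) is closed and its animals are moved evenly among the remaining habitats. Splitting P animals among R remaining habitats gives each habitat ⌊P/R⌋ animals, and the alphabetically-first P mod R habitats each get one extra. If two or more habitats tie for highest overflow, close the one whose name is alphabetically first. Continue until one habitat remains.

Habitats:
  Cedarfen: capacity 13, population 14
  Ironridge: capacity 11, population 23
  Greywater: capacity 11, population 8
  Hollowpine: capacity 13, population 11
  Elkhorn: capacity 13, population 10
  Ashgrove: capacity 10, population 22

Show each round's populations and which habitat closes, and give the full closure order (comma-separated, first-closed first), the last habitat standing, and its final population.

Closure order: Ashgrove, Ironridge, Cedarfen, Elkhorn, Greywater
Last habitat: Hollowpine with 88 animals

Round 1: Ashgrove=22 Cedarfen=14 Elkhorn=10 Greywater=8 Hollowpine=11 Ironridge=23 → close Ashgrove (overflow 12)
  22÷5 = 4 each, +1 to first 2
Round 2: Cedarfen=19 Elkhorn=15 Greywater=12 Hollowpine=15 Ironridge=27 → close Ironridge (overflow 16)
  27÷4 = 6 each, +1 to first 3
Round 3: Cedarfen=26 Elkhorn=22 Greywater=19 Hollowpine=21 → close Cedarfen (overflow 13)
  26÷3 = 8 each, +1 to first 2
Round 4: Elkhorn=31 Greywater=28 Hollowpine=29 → close Elkhorn (overflow 18)
  31÷2 = 15 each, +1 to first 1
Round 5: Greywater=44 Hollowpine=44 → close Greywater (overflow 33)
  44÷1 = 44 each, +1 to first 0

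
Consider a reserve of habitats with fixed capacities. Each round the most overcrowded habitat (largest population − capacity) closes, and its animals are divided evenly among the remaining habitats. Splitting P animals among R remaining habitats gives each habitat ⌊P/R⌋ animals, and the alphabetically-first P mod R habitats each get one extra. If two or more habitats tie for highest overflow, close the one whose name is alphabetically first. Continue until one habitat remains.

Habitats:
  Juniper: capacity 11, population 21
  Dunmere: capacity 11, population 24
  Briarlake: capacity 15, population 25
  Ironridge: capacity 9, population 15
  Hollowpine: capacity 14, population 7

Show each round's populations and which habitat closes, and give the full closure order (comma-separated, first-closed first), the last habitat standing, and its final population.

Round 1: Briarlake=25 Dunmere=24 Hollowpine=7 Ironridge=15 Juniper=21 → close Dunmere (overflow 13)
  24÷4 = 6 each, +1 to first 0
Round 2: Briarlake=31 Hollowpine=13 Ironridge=21 Juniper=27 → close Briarlake (overflow 16)
  31÷3 = 10 each, +1 to first 1
Round 3: Hollowpine=24 Ironridge=31 Juniper=37 → close Juniper (overflow 26)
  37÷2 = 18 each, +1 to first 1
Round 4: Hollowpine=43 Ironridge=49 → close Ironridge (overflow 40)
  49÷1 = 49 each, +1 to first 0

Closure order: Dunmere, Briarlake, Juniper, Ironridge
Last habitat: Hollowpine with 92 animals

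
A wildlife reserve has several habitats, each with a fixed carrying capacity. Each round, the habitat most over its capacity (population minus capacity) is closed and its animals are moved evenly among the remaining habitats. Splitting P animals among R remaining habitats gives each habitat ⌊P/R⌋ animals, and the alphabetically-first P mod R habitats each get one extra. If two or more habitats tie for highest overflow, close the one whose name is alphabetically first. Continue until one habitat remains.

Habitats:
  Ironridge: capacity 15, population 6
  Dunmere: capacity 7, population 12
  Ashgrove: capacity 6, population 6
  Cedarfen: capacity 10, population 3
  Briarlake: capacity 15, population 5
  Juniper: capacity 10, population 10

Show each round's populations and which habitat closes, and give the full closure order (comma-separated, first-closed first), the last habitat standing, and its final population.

Round 1: Ashgrove=6 Briarlake=5 Cedarfen=3 Dunmere=12 Ironridge=6 Juniper=10 → close Dunmere (overflow 5)
  12÷5 = 2 each, +1 to first 2
Round 2: Ashgrove=9 Briarlake=8 Cedarfen=5 Ironridge=8 Juniper=12 → close Ashgrove (overflow 3)
  9÷4 = 2 each, +1 to first 1
Round 3: Briarlake=11 Cedarfen=7 Ironridge=10 Juniper=14 → close Juniper (overflow 4)
  14÷3 = 4 each, +1 to first 2
Round 4: Briarlake=16 Cedarfen=12 Ironridge=14 → close Cedarfen (overflow 2)
  12÷2 = 6 each, +1 to first 0
Round 5: Briarlake=22 Ironridge=20 → close Briarlake (overflow 7)
  22÷1 = 22 each, +1 to first 0

Closure order: Dunmere, Ashgrove, Juniper, Cedarfen, Briarlake
Last habitat: Ironridge with 42 animals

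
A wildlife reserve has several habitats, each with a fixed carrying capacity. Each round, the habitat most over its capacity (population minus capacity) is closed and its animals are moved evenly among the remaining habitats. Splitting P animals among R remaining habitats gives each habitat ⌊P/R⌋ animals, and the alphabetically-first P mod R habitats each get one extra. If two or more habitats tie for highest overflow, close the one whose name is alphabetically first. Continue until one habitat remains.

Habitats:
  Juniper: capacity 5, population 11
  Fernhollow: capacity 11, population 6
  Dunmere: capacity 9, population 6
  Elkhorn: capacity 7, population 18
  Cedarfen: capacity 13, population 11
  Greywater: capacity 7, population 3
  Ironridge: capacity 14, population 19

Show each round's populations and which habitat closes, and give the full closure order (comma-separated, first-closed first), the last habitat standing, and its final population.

Round 1: Cedarfen=11 Dunmere=6 Elkhorn=18 Fernhollow=6 Greywater=3 Ironridge=19 Juniper=11 → close Elkhorn (overflow 11)
  18÷6 = 3 each, +1 to first 0
Round 2: Cedarfen=14 Dunmere=9 Fernhollow=9 Greywater=6 Ironridge=22 Juniper=14 → close Juniper (overflow 9)
  14÷5 = 2 each, +1 to first 4
Round 3: Cedarfen=17 Dunmere=12 Fernhollow=12 Greywater=9 Ironridge=24 → close Ironridge (overflow 10)
  24÷4 = 6 each, +1 to first 0
Round 4: Cedarfen=23 Dunmere=18 Fernhollow=18 Greywater=15 → close Cedarfen (overflow 10)
  23÷3 = 7 each, +1 to first 2
Round 5: Dunmere=26 Fernhollow=26 Greywater=22 → close Dunmere (overflow 17)
  26÷2 = 13 each, +1 to first 0
Round 6: Fernhollow=39 Greywater=35 → close Fernhollow (overflow 28)
  39÷1 = 39 each, +1 to first 0

Closure order: Elkhorn, Juniper, Ironridge, Cedarfen, Dunmere, Fernhollow
Last habitat: Greywater with 74 animals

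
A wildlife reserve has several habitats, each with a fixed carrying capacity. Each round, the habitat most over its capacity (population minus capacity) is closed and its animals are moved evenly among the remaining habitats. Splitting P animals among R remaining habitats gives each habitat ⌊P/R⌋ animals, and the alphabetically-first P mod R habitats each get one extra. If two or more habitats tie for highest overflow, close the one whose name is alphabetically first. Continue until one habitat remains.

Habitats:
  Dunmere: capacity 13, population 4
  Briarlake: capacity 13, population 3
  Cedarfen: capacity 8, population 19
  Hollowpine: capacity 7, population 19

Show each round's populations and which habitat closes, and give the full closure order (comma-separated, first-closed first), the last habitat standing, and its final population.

Round 1: Briarlake=3 Cedarfen=19 Dunmere=4 Hollowpine=19 → close Hollowpine (overflow 12)
  19÷3 = 6 each, +1 to first 1
Round 2: Briarlake=10 Cedarfen=25 Dunmere=10 → close Cedarfen (overflow 17)
  25÷2 = 12 each, +1 to first 1
Round 3: Briarlake=23 Dunmere=22 → close Briarlake (overflow 10)
  23÷1 = 23 each, +1 to first 0

Closure order: Hollowpine, Cedarfen, Briarlake
Last habitat: Dunmere with 45 animals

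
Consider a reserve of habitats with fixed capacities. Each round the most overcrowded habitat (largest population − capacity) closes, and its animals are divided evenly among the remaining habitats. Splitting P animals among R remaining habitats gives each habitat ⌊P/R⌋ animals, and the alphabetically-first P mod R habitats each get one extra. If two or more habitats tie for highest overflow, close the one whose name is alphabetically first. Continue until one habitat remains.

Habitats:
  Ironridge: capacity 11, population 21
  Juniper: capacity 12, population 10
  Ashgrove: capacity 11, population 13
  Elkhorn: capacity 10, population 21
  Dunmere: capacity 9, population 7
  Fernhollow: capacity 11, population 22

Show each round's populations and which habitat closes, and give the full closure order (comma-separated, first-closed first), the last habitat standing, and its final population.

Round 1: Ashgrove=13 Dunmere=7 Elkhorn=21 Fernhollow=22 Ironridge=21 Juniper=10 → close Elkhorn (overflow 11)
  21÷5 = 4 each, +1 to first 1
Round 2: Ashgrove=18 Dunmere=11 Fernhollow=26 Ironridge=25 Juniper=14 → close Fernhollow (overflow 15)
  26÷4 = 6 each, +1 to first 2
Round 3: Ashgrove=25 Dunmere=18 Ironridge=31 Juniper=20 → close Ironridge (overflow 20)
  31÷3 = 10 each, +1 to first 1
Round 4: Ashgrove=36 Dunmere=28 Juniper=30 → close Ashgrove (overflow 25)
  36÷2 = 18 each, +1 to first 0
Round 5: Dunmere=46 Juniper=48 → close Dunmere (overflow 37)
  46÷1 = 46 each, +1 to first 0

Closure order: Elkhorn, Fernhollow, Ironridge, Ashgrove, Dunmere
Last habitat: Juniper with 94 animals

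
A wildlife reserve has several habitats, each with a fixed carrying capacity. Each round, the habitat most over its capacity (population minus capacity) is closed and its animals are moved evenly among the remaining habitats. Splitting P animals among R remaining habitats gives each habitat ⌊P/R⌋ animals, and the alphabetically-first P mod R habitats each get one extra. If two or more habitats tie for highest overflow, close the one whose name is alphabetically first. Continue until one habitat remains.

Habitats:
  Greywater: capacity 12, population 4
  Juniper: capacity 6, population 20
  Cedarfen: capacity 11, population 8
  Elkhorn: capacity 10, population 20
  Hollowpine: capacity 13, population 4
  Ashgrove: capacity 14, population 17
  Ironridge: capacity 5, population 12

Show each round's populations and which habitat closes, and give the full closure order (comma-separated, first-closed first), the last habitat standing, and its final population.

Round 1: Ashgrove=17 Cedarfen=8 Elkhorn=20 Greywater=4 Hollowpine=4 Ironridge=12 Juniper=20 → close Juniper (overflow 14)
  20÷6 = 3 each, +1 to first 2
Round 2: Ashgrove=21 Cedarfen=12 Elkhorn=23 Greywater=7 Hollowpine=7 Ironridge=15 → close Elkhorn (overflow 13)
  23÷5 = 4 each, +1 to first 3
Round 3: Ashgrove=26 Cedarfen=17 Greywater=12 Hollowpine=11 Ironridge=19 → close Ironridge (overflow 14)
  19÷4 = 4 each, +1 to first 3
Round 4: Ashgrove=31 Cedarfen=22 Greywater=17 Hollowpine=15 → close Ashgrove (overflow 17)
  31÷3 = 10 each, +1 to first 1
Round 5: Cedarfen=33 Greywater=27 Hollowpine=25 → close Cedarfen (overflow 22)
  33÷2 = 16 each, +1 to first 1
Round 6: Greywater=44 Hollowpine=41 → close Greywater (overflow 32)
  44÷1 = 44 each, +1 to first 0

Closure order: Juniper, Elkhorn, Ironridge, Ashgrove, Cedarfen, Greywater
Last habitat: Hollowpine with 85 animals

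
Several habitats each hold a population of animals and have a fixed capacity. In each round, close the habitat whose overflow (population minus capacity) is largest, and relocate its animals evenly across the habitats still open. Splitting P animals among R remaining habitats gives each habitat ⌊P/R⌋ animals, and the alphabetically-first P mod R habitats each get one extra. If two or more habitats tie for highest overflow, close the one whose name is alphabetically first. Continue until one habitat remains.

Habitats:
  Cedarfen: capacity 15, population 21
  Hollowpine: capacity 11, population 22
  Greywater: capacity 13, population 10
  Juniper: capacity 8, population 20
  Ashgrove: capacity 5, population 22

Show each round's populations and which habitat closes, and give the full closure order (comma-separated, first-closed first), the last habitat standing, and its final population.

Round 1: Ashgrove=22 Cedarfen=21 Greywater=10 Hollowpine=22 Juniper=20 → close Ashgrove (overflow 17)
  22÷4 = 5 each, +1 to first 2
Round 2: Cedarfen=27 Greywater=16 Hollowpine=27 Juniper=25 → close Juniper (overflow 17)
  25÷3 = 8 each, +1 to first 1
Round 3: Cedarfen=36 Greywater=24 Hollowpine=35 → close Hollowpine (overflow 24)
  35÷2 = 17 each, +1 to first 1
Round 4: Cedarfen=54 Greywater=41 → close Cedarfen (overflow 39)
  54÷1 = 54 each, +1 to first 0

Closure order: Ashgrove, Juniper, Hollowpine, Cedarfen
Last habitat: Greywater with 95 animals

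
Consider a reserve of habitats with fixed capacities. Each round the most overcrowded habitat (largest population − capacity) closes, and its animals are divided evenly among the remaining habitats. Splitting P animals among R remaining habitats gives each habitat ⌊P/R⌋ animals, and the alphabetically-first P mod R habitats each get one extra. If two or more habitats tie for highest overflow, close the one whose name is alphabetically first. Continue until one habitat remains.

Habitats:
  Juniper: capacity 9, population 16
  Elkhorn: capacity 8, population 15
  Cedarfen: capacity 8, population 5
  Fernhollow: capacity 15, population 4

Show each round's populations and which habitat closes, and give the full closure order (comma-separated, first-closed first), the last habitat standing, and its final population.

Closure order: Elkhorn, Juniper, Cedarfen
Last habitat: Fernhollow with 40 animals

Round 1: Cedarfen=5 Elkhorn=15 Fernhollow=4 Juniper=16 → close Elkhorn (overflow 7)
  15÷3 = 5 each, +1 to first 0
Round 2: Cedarfen=10 Fernhollow=9 Juniper=21 → close Juniper (overflow 12)
  21÷2 = 10 each, +1 to first 1
Round 3: Cedarfen=21 Fernhollow=19 → close Cedarfen (overflow 13)
  21÷1 = 21 each, +1 to first 0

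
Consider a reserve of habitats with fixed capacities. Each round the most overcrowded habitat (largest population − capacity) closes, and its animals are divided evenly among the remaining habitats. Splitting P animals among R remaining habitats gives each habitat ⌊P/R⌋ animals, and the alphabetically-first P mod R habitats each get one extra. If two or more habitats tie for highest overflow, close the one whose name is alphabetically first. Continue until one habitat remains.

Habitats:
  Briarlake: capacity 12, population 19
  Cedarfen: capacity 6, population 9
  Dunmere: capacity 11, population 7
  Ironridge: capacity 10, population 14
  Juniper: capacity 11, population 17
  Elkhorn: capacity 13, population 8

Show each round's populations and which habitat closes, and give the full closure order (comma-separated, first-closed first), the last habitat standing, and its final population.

Round 1: Briarlake=19 Cedarfen=9 Dunmere=7 Elkhorn=8 Ironridge=14 Juniper=17 → close Briarlake (overflow 7)
  19÷5 = 3 each, +1 to first 4
Round 2: Cedarfen=13 Dunmere=11 Elkhorn=12 Ironridge=18 Juniper=20 → close Juniper (overflow 9)
  20÷4 = 5 each, +1 to first 0
Round 3: Cedarfen=18 Dunmere=16 Elkhorn=17 Ironridge=23 → close Ironridge (overflow 13)
  23÷3 = 7 each, +1 to first 2
Round 4: Cedarfen=26 Dunmere=24 Elkhorn=24 → close Cedarfen (overflow 20)
  26÷2 = 13 each, +1 to first 0
Round 5: Dunmere=37 Elkhorn=37 → close Dunmere (overflow 26)
  37÷1 = 37 each, +1 to first 0

Closure order: Briarlake, Juniper, Ironridge, Cedarfen, Dunmere
Last habitat: Elkhorn with 74 animals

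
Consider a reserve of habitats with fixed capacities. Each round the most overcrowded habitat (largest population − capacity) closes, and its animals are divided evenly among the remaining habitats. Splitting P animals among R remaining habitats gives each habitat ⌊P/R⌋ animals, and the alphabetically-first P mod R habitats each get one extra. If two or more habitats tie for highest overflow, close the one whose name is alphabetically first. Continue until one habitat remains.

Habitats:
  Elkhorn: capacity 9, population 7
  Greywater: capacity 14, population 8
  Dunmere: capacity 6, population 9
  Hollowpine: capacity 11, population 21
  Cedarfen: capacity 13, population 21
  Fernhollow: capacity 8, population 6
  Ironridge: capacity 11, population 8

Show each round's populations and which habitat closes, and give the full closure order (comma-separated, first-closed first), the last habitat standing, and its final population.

Closure order: Hollowpine, Cedarfen, Dunmere, Elkhorn, Fernhollow, Ironridge
Last habitat: Greywater with 80 animals

Round 1: Cedarfen=21 Dunmere=9 Elkhorn=7 Fernhollow=6 Greywater=8 Hollowpine=21 Ironridge=8 → close Hollowpine (overflow 10)
  21÷6 = 3 each, +1 to first 3
Round 2: Cedarfen=25 Dunmere=13 Elkhorn=11 Fernhollow=9 Greywater=11 Ironridge=11 → close Cedarfen (overflow 12)
  25÷5 = 5 each, +1 to first 0
Round 3: Dunmere=18 Elkhorn=16 Fernhollow=14 Greywater=16 Ironridge=16 → close Dunmere (overflow 12)
  18÷4 = 4 each, +1 to first 2
Round 4: Elkhorn=21 Fernhollow=19 Greywater=20 Ironridge=20 → close Elkhorn (overflow 12)
  21÷3 = 7 each, +1 to first 0
Round 5: Fernhollow=26 Greywater=27 Ironridge=27 → close Fernhollow (overflow 18)
  26÷2 = 13 each, +1 to first 0
Round 6: Greywater=40 Ironridge=40 → close Ironridge (overflow 29)
  40÷1 = 40 each, +1 to first 0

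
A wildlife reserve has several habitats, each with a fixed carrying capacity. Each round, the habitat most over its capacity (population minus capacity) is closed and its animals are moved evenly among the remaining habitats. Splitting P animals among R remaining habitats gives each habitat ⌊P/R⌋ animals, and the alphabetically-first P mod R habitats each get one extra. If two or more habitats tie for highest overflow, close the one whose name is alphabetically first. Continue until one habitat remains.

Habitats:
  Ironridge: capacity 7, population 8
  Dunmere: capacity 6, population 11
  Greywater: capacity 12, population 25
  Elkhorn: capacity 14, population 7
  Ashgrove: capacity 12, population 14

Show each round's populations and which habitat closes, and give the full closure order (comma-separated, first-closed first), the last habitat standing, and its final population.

Closure order: Greywater, Dunmere, Ashgrove, Ironridge
Last habitat: Elkhorn with 65 animals

Round 1: Ashgrove=14 Dunmere=11 Elkhorn=7 Greywater=25 Ironridge=8 → close Greywater (overflow 13)
  25÷4 = 6 each, +1 to first 1
Round 2: Ashgrove=21 Dunmere=17 Elkhorn=13 Ironridge=14 → close Dunmere (overflow 11)
  17÷3 = 5 each, +1 to first 2
Round 3: Ashgrove=27 Elkhorn=19 Ironridge=19 → close Ashgrove (overflow 15)
  27÷2 = 13 each, +1 to first 1
Round 4: Elkhorn=33 Ironridge=32 → close Ironridge (overflow 25)
  32÷1 = 32 each, +1 to first 0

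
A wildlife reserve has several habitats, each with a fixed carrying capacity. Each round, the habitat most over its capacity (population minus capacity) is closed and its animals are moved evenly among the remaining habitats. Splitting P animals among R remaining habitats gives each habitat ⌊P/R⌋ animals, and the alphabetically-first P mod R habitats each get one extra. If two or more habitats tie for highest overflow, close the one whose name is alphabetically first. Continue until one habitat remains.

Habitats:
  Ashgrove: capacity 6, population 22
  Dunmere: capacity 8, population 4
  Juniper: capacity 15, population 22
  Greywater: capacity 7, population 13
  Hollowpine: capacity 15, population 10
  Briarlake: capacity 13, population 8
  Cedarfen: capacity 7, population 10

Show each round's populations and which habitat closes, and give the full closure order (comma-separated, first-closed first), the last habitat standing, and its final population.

Round 1: Ashgrove=22 Briarlake=8 Cedarfen=10 Dunmere=4 Greywater=13 Hollowpine=10 Juniper=22 → close Ashgrove (overflow 16)
  22÷6 = 3 each, +1 to first 4
Round 2: Briarlake=12 Cedarfen=14 Dunmere=8 Greywater=17 Hollowpine=13 Juniper=25 → close Greywater (overflow 10)
  17÷5 = 3 each, +1 to first 2
Round 3: Briarlake=16 Cedarfen=18 Dunmere=11 Hollowpine=16 Juniper=28 → close Juniper (overflow 13)
  28÷4 = 7 each, +1 to first 0
Round 4: Briarlake=23 Cedarfen=25 Dunmere=18 Hollowpine=23 → close Cedarfen (overflow 18)
  25÷3 = 8 each, +1 to first 1
Round 5: Briarlake=32 Dunmere=26 Hollowpine=31 → close Briarlake (overflow 19)
  32÷2 = 16 each, +1 to first 0
Round 6: Dunmere=42 Hollowpine=47 → close Dunmere (overflow 34)
  42÷1 = 42 each, +1 to first 0

Closure order: Ashgrove, Greywater, Juniper, Cedarfen, Briarlake, Dunmere
Last habitat: Hollowpine with 89 animals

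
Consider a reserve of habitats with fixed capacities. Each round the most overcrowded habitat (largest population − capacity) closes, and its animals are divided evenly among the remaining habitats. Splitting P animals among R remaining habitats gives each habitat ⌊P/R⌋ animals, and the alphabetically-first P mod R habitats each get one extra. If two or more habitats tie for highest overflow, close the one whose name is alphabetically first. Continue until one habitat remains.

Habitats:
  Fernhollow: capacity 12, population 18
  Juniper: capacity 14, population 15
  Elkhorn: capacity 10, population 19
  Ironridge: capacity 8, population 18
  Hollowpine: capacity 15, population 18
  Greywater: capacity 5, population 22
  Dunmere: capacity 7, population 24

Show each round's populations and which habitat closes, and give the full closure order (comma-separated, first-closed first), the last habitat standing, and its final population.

Round 1: Dunmere=24 Elkhorn=19 Fernhollow=18 Greywater=22 Hollowpine=18 Ironridge=18 Juniper=15 → close Dunmere (overflow 17)
  24÷6 = 4 each, +1 to first 0
Round 2: Elkhorn=23 Fernhollow=22 Greywater=26 Hollowpine=22 Ironridge=22 Juniper=19 → close Greywater (overflow 21)
  26÷5 = 5 each, +1 to first 1
Round 3: Elkhorn=29 Fernhollow=27 Hollowpine=27 Ironridge=27 Juniper=24 → close Elkhorn (overflow 19)
  29÷4 = 7 each, +1 to first 1
Round 4: Fernhollow=35 Hollowpine=34 Ironridge=34 Juniper=31 → close Ironridge (overflow 26)
  34÷3 = 11 each, +1 to first 1
Round 5: Fernhollow=47 Hollowpine=45 Juniper=42 → close Fernhollow (overflow 35)
  47÷2 = 23 each, +1 to first 1
Round 6: Hollowpine=69 Juniper=65 → close Hollowpine (overflow 54)
  69÷1 = 69 each, +1 to first 0

Closure order: Dunmere, Greywater, Elkhorn, Ironridge, Fernhollow, Hollowpine
Last habitat: Juniper with 134 animals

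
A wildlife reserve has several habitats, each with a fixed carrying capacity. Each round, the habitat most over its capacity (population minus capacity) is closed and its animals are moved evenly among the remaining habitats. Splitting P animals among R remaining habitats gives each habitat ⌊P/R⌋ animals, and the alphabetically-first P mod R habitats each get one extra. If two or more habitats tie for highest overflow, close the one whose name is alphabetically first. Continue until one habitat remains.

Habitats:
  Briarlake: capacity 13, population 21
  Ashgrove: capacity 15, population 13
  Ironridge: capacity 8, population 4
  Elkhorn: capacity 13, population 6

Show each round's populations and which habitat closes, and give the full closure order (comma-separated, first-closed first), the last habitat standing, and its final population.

Closure order: Briarlake, Ashgrove, Ironridge
Last habitat: Elkhorn with 44 animals

Round 1: Ashgrove=13 Briarlake=21 Elkhorn=6 Ironridge=4 → close Briarlake (overflow 8)
  21÷3 = 7 each, +1 to first 0
Round 2: Ashgrove=20 Elkhorn=13 Ironridge=11 → close Ashgrove (overflow 5)
  20÷2 = 10 each, +1 to first 0
Round 3: Elkhorn=23 Ironridge=21 → close Ironridge (overflow 13)
  21÷1 = 21 each, +1 to first 0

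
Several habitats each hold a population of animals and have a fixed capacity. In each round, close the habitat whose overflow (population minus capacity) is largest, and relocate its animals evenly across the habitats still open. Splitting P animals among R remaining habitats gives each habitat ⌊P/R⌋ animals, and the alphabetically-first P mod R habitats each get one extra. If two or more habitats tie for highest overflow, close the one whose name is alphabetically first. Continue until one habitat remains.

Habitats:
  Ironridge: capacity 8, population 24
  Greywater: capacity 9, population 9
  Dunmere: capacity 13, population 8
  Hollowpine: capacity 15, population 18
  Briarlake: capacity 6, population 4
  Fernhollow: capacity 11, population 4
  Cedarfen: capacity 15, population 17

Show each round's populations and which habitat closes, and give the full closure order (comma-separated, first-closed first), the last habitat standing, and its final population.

Round 1: Briarlake=4 Cedarfen=17 Dunmere=8 Fernhollow=4 Greywater=9 Hollowpine=18 Ironridge=24 → close Ironridge (overflow 16)
  24÷6 = 4 each, +1 to first 0
Round 2: Briarlake=8 Cedarfen=21 Dunmere=12 Fernhollow=8 Greywater=13 Hollowpine=22 → close Hollowpine (overflow 7)
  22÷5 = 4 each, +1 to first 2
Round 3: Briarlake=13 Cedarfen=26 Dunmere=16 Fernhollow=12 Greywater=17 → close Cedarfen (overflow 11)
  26÷4 = 6 each, +1 to first 2
Round 4: Briarlake=20 Dunmere=23 Fernhollow=18 Greywater=23 → close Briarlake (overflow 14)
  20÷3 = 6 each, +1 to first 2
Round 5: Dunmere=30 Fernhollow=25 Greywater=29 → close Greywater (overflow 20)
  29÷2 = 14 each, +1 to first 1
Round 6: Dunmere=45 Fernhollow=39 → close Dunmere (overflow 32)
  45÷1 = 45 each, +1 to first 0

Closure order: Ironridge, Hollowpine, Cedarfen, Briarlake, Greywater, Dunmere
Last habitat: Fernhollow with 84 animals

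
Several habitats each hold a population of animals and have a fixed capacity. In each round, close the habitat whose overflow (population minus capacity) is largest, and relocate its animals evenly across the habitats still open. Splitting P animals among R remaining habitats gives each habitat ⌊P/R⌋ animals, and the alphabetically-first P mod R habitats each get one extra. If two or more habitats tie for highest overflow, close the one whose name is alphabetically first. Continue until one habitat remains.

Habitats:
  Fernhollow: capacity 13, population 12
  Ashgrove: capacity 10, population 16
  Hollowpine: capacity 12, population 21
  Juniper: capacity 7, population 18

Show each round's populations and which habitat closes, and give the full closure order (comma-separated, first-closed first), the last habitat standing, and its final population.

Closure order: Juniper, Hollowpine, Ashgrove
Last habitat: Fernhollow with 67 animals

Round 1: Ashgrove=16 Fernhollow=12 Hollowpine=21 Juniper=18 → close Juniper (overflow 11)
  18÷3 = 6 each, +1 to first 0
Round 2: Ashgrove=22 Fernhollow=18 Hollowpine=27 → close Hollowpine (overflow 15)
  27÷2 = 13 each, +1 to first 1
Round 3: Ashgrove=36 Fernhollow=31 → close Ashgrove (overflow 26)
  36÷1 = 36 each, +1 to first 0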